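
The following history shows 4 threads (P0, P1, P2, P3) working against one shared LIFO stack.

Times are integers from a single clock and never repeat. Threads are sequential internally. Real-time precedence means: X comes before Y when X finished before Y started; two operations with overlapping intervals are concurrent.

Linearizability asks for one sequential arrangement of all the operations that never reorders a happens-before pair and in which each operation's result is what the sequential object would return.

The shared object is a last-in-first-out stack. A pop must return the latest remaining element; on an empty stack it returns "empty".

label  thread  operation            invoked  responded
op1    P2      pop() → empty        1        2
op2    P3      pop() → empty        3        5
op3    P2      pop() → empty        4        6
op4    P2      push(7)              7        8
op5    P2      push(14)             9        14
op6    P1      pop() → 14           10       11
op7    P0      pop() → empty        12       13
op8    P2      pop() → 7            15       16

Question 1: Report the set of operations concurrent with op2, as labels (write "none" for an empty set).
op3

op2 runs from 3 to 5; window-overlapping ops are concurrent
op1 [1,2]: before
op3 [4,6]: concurrent
op4 [7,8]: after
op5 [9,14]: after
op6 [10,11]: after
op7 [12,13]: after
op8 [15,16]: after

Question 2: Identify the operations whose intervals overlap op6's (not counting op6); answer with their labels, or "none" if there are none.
op5

op6 spans [10,11]: anything still running between times 10 and 11 counts as concurrent
op1 [1,2]: before
op2 [3,5]: before
op3 [4,6]: before
op4 [7,8]: before
op5 [9,14]: concurrent
op7 [12,13]: after
op8 [15,16]: after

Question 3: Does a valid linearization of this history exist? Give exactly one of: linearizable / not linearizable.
not linearizable

prefix check: 1..12 passes, 1..13 fails once op7's time-13 response joins
all 2 real-time-respecting orders fail — 6 completed LIFO stack operations, no legal replay
completion choices over the 1 pending operation (op5) were checked; none helps
one such order, op1, op2, op3, op4, op6, op7 (pending dropped), breaks at step 5 where op6 pop() → 14 is illegal
one such order, op1, op3, op2, op4, op6, op7 (pending dropped), breaks at step 5 where op6 pop() → 14 is illegal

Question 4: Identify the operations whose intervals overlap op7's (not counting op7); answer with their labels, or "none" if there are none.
op5

op7 spans [12,13]; an op avoiding the whole window 12..13 is ordered, any other is concurrent
op1 [1,2]: before
op2 [3,5]: before
op3 [4,6]: before
op4 [7,8]: before
op5 [9,14]: concurrent
op6 [10,11]: before
op8 [15,16]: after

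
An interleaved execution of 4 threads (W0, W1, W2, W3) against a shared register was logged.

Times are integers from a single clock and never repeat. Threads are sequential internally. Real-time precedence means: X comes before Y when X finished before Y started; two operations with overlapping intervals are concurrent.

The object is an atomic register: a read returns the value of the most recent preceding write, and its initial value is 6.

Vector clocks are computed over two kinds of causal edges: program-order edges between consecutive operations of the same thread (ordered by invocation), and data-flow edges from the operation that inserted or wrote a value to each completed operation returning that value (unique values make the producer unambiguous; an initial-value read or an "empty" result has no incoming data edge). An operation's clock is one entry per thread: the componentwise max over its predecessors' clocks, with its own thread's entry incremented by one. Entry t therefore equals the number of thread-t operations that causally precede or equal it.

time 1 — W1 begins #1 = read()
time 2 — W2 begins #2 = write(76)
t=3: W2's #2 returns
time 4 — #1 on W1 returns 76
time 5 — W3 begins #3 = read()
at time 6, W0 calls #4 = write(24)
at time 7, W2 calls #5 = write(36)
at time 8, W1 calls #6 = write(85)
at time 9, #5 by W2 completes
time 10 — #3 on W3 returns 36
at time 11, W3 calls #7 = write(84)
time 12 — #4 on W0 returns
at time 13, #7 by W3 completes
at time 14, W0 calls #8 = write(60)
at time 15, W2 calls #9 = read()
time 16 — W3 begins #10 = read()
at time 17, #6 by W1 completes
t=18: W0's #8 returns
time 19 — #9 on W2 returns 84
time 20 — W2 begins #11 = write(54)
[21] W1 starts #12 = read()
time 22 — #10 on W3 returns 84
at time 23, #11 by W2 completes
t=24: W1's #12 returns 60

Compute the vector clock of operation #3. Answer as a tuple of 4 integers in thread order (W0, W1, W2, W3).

VC(#2, invoked at 2): no causal predecessors; +1 on W2 → (0, 0, 1, 0)
VC(#4, invoked at 6): no causal predecessors; +1 on W0 → (1, 0, 0, 0)
VC(#5, invoked at 7): max of VC(#2)=(0, 0, 1, 0), then +1 on thread W2 → (0, 0, 2, 0)
VC(#1, invoked at 1): max of VC(#2)=(0, 0, 1, 0), then +1 on thread W1 → (0, 1, 1, 0)
VC(#8, invoked at 14): max of VC(#4)=(1, 0, 0, 0), then +1 on thread W0 → (2, 0, 0, 0)
VC(#3, invoked at 5): max of VC(#5)=(0, 0, 2, 0), then +1 on thread W3 → (0, 0, 2, 1)
VC(#6, invoked at 8): max of VC(#1)=(0, 1, 1, 0), then +1 on thread W1 → (0, 2, 1, 0)
VC(#7, invoked at 11): max of VC(#3)=(0, 0, 2, 1), then +1 on thread W3 → (0, 0, 2, 2)
VC(#10, invoked at 16): max of VC(#7)=(0, 0, 2, 2), then +1 on thread W3 → (0, 0, 2, 3)
VC(#9, invoked at 15): max of VC(#5)=(0, 0, 2, 0), VC(#7)=(0, 0, 2, 2), then +1 on thread W2 → (0, 0, 3, 2)
VC(#11, invoked at 20): max of VC(#9)=(0, 0, 3, 2), then +1 on thread W2 → (0, 0, 4, 2)
VC(#12, invoked at 21): max of VC(#6)=(0, 2, 1, 0), VC(#8)=(2, 0, 0, 0), then +1 on thread W1 → (2, 3, 1, 0)
target: VC(#3) = (0, 0, 2, 1)

(0, 0, 2, 1)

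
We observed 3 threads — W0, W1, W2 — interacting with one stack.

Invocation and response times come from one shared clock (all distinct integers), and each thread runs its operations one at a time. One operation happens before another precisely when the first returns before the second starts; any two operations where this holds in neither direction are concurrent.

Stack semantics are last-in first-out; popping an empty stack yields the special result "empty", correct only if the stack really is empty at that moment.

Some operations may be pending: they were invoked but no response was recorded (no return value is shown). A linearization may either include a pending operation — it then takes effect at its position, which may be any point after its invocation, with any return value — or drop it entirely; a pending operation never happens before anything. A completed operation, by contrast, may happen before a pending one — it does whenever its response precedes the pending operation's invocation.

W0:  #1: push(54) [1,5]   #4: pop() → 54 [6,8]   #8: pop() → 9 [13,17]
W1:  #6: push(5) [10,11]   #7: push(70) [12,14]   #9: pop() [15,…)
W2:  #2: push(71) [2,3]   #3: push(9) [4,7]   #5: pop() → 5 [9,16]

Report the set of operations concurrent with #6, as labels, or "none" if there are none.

concurrent with #6 ([10,11]): every op whose interval crosses 10..11
#1 [1,5]: before
#2 [2,3]: before
#3 [4,7]: before
#4 [6,8]: before
#5 [9,16]: concurrent
#7 [12,14]: after
#8 [13,17]: after
#9 [15,…): after

#5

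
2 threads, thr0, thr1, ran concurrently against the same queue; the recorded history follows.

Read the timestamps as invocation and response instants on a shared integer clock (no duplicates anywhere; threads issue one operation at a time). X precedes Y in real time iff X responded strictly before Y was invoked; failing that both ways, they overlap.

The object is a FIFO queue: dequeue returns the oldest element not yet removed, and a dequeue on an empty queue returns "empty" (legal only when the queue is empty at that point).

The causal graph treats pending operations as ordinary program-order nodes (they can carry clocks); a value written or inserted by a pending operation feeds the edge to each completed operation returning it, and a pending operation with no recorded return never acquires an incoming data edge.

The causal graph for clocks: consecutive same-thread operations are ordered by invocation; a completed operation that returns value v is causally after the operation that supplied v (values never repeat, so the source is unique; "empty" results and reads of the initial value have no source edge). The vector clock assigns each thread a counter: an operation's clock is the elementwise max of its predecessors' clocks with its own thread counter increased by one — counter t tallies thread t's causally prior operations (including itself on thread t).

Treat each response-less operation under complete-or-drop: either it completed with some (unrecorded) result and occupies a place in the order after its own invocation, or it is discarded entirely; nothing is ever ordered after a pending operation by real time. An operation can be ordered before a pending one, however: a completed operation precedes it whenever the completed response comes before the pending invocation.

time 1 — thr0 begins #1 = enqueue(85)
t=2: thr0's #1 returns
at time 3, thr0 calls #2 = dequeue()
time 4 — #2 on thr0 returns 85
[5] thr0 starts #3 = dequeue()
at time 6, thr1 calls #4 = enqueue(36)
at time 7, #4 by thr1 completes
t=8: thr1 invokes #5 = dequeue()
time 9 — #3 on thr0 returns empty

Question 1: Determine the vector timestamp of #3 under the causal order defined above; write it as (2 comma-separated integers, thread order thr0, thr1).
#4, invoked 6, has no incoming edges; only thr1's bump applies → (0, 1)
#1, invoked 1, has no incoming edges; only thr0's bump applies → (1, 0)
VC(#5, invoked at 8): max of VC(#4)=(0, 1), then +1 on thread thr1 → (0, 2)
VC(#2, invoked at 3): max of VC(#1)=(1, 0), then +1 on thread thr0 → (2, 0)
VC(#3, invoked at 5): max of VC(#2)=(2, 0), then +1 on thread thr0 → (3, 0)
target: VC(#3) = (3, 0)

(3, 0)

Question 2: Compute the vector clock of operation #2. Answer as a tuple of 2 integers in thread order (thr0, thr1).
VC(#4, invoked at 6): no causal predecessors; +1 on thr1 → (0, 1)
VC(#1, invoked at 1): no causal predecessors; +1 on thr0 → (1, 0)
#5 (invocation 8): componentwise max over VC(#4)=(0, 1), +1 at thr1, giving (0, 2)
#2 (invocation 3): componentwise max over VC(#1)=(1, 0), +1 at thr0, giving (2, 0)
#3 (invocation 5): componentwise max over VC(#2)=(2, 0), +1 at thr0, giving (3, 0)
target: VC(#2) = (2, 0)

(2, 0)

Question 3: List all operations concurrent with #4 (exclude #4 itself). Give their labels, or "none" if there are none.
concurrent with #4 ([6,7]): every op whose interval crosses 6..7
#1 [1,2]: before
#2 [3,4]: before
#3 [5,9]: concurrent
#5 [8,…): after

#3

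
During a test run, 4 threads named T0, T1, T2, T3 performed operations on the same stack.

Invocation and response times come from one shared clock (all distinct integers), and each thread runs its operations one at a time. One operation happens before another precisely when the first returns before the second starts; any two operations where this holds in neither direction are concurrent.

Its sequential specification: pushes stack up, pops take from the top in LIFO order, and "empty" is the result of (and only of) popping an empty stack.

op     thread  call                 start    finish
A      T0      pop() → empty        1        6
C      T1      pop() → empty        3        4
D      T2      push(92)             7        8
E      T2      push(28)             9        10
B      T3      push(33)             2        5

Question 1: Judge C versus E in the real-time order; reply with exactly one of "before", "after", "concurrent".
Answer: before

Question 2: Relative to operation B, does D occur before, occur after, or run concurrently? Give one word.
Answer: after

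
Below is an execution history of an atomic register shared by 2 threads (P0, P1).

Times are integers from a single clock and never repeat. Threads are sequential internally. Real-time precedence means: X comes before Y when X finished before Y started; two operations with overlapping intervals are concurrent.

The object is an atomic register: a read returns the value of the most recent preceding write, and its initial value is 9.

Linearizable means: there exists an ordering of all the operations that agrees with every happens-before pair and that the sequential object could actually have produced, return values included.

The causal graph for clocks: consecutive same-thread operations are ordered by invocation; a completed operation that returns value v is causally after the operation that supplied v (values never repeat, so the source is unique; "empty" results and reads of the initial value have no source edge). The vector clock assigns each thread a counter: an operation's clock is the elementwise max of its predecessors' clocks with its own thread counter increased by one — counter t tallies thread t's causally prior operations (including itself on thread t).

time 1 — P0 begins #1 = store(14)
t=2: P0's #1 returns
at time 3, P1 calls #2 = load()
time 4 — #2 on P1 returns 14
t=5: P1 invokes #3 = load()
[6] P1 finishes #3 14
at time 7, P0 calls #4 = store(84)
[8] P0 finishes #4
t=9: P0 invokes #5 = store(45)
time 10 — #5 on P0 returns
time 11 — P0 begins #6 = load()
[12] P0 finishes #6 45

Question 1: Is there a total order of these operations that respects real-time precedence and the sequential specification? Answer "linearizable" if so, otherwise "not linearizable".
witness order: #1, #2, #3, #4, #5, #6
after step 1 (#1 store(14)): value 14
after step 2 (#2 load() → 14): value 14
after step 3 (#3 load() → 14): value 14
after step 4 (#4 store(84)): value 84
after step 5 (#5 store(45)): value 45
after step 6 (#6 load() → 45): value 45

linearizable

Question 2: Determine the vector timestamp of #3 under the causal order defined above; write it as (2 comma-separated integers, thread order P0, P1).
#1, invoked 1, has no incoming edges; only P0's bump applies → (1, 0)
invoked at 3, #2 merges VC(#1)=(1, 0) and bumps P1's slot → (1, 1)
invoked at 7, #4 merges VC(#1)=(1, 0) and bumps P0's slot → (2, 0)
invoked at 5, #3 merges VC(#1)=(1, 0), VC(#2)=(1, 1) and bumps P1's slot → (1, 2)
invoked at 9, #5 merges VC(#4)=(2, 0) and bumps P0's slot → (3, 0)
invoked at 11, #6 merges VC(#5)=(3, 0) and bumps P0's slot → (4, 0)
target: VC(#3) = (1, 2)

(1, 2)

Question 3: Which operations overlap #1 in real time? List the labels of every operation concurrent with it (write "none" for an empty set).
#1 runs from 1 to 2; window-overlapping ops are concurrent
#2 [3,4]: after
#3 [5,6]: after
#4 [7,8]: after
#5 [9,10]: after
#6 [11,12]: after

none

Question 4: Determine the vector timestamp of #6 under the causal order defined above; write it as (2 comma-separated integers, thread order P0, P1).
#1 (invocation 1): nothing precedes it; P0's component alone gives (1, 0)
VC(#2, invoked at 3): max of VC(#1)=(1, 0), then +1 on thread P1 → (1, 1)
VC(#4, invoked at 7): max of VC(#1)=(1, 0), then +1 on thread P0 → (2, 0)
VC(#3, invoked at 5): max of VC(#1)=(1, 0), VC(#2)=(1, 1), then +1 on thread P1 → (1, 2)
VC(#5, invoked at 9): max of VC(#4)=(2, 0), then +1 on thread P0 → (3, 0)
VC(#6, invoked at 11): max of VC(#5)=(3, 0), then +1 on thread P0 → (4, 0)
target: VC(#6) = (4, 0)

(4, 0)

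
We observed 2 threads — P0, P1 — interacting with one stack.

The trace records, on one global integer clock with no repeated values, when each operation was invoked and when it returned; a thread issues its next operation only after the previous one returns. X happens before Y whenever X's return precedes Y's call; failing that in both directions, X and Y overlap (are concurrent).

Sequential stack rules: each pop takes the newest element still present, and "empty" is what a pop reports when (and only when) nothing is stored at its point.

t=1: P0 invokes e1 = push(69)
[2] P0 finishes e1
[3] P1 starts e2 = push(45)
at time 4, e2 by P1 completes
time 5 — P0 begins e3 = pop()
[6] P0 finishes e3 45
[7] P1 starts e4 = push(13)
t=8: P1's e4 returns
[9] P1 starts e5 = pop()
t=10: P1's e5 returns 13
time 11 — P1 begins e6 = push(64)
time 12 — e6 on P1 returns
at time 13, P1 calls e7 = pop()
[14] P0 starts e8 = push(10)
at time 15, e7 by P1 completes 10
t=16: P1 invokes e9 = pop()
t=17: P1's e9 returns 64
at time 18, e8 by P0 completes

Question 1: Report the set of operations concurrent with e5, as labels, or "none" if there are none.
Answer: none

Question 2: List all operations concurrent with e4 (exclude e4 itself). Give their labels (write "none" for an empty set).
Answer: none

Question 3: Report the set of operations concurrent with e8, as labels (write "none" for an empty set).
Answer: e7, e9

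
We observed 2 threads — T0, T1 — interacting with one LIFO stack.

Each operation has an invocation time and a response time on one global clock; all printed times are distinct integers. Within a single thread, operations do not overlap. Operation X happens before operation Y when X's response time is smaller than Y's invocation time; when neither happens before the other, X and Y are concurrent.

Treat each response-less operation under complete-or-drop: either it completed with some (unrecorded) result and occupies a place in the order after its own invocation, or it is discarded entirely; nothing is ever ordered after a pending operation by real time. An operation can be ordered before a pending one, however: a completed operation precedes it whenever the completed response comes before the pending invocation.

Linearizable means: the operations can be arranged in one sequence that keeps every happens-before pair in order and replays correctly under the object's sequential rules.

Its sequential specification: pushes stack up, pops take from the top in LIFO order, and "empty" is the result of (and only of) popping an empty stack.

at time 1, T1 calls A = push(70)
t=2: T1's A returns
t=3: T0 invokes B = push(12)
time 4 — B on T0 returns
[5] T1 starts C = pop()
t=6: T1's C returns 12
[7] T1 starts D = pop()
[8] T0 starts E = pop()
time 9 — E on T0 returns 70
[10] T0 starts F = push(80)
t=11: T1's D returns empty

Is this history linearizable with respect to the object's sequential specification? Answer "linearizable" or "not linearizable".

linearizable

one valid linearization: A, B, C, E, D
step 1: A push(70) — stack <70>
step 2: B push(12) — stack <70,12>
step 3: C pop() → 12 — stack <70>
step 4: E pop() → 70 — stack <>
step 5: D pop() → empty — stack <>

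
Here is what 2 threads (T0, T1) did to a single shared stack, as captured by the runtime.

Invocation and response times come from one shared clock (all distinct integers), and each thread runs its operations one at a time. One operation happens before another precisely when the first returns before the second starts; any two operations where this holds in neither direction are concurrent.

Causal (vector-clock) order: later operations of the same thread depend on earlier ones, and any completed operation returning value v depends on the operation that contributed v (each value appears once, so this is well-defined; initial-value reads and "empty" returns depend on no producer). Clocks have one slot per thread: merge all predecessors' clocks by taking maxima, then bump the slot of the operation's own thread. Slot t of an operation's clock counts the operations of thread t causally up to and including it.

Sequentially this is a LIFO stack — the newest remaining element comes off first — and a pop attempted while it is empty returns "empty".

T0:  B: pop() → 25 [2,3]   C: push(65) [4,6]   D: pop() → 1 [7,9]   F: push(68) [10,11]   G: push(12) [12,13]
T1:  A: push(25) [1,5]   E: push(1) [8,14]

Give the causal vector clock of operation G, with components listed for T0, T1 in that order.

(5, 2)

invoked at 1, A has no predecessors; its own T1 bump gives (0, 1)
merge at E (invoked 8): VC(A)=(0, 1), own-thread bump on T1 → (0, 2)
merge at B (invoked 2): VC(A)=(0, 1), own-thread bump on T0 → (1, 1)
merge at C (invoked 4): VC(B)=(1, 1), own-thread bump on T0 → (2, 1)
merge at D (invoked 7): VC(C)=(2, 1), VC(E)=(0, 2), own-thread bump on T0 → (3, 2)
merge at F (invoked 10): VC(D)=(3, 2), own-thread bump on T0 → (4, 2)
merge at G (invoked 12): VC(F)=(4, 2), own-thread bump on T0 → (5, 2)
target: VC(G) = (5, 2)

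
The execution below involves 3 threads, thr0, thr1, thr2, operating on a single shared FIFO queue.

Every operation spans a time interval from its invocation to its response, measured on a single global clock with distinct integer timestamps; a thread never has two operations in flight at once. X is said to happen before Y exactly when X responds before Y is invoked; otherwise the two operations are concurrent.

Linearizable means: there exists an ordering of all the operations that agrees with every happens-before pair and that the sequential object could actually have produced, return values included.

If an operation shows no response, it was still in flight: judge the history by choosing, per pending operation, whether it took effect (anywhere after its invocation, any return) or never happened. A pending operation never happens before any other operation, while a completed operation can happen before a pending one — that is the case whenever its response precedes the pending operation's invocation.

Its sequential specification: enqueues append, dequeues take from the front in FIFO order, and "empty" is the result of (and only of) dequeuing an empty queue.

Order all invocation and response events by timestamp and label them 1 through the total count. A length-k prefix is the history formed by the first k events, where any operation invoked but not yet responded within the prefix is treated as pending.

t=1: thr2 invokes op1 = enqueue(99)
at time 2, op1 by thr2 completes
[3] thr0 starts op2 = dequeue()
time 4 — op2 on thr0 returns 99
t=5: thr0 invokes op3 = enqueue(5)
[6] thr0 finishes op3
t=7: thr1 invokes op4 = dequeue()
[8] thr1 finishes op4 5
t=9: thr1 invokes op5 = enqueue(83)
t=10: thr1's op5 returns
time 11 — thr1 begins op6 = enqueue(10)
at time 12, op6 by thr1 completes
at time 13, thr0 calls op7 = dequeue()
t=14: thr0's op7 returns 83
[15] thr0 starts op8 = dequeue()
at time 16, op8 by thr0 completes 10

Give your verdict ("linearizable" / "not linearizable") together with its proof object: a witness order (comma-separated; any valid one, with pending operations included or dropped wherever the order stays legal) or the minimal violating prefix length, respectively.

step 1: op1 enqueue(99) — queue <99>
step 2: op2 dequeue() → 99 — queue <>
step 3: op3 enqueue(5) — queue <5>
step 4: op4 dequeue() → 5 — queue <>
step 5: op5 enqueue(83) — queue <83>
step 6: op6 enqueue(10) — queue <83,10>
step 7: op7 dequeue() → 83 — queue <10>
step 8: op8 dequeue() → 10 — queue <>

linearizable — witness: op1, op2, op3, op4, op5, op6, op7, op8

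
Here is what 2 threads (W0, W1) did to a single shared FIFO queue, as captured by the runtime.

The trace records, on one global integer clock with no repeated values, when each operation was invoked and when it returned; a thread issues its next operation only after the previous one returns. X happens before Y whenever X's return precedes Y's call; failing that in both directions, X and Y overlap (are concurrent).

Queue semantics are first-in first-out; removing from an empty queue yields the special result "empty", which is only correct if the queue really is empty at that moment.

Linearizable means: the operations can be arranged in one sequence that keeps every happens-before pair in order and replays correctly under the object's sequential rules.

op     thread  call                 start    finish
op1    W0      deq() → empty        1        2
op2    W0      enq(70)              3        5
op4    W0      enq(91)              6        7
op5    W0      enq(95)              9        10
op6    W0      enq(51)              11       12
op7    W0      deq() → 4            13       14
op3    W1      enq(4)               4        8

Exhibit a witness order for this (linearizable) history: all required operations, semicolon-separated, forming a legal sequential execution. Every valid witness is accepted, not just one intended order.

op1; op3; op2; op4; op5; op6; op7

1. op1 deq() → empty, leaving queue <>
2. op3 enq(4), leaving queue <4>
3. op2 enq(70), leaving queue <4,70>
4. op4 enq(91), leaving queue <4,70,91>
5. op5 enq(95), leaving queue <4,70,91,95>
6. op6 enq(51), leaving queue <4,70,91,95,51>
7. op7 deq() → 4, leaving queue <70,91,95,51>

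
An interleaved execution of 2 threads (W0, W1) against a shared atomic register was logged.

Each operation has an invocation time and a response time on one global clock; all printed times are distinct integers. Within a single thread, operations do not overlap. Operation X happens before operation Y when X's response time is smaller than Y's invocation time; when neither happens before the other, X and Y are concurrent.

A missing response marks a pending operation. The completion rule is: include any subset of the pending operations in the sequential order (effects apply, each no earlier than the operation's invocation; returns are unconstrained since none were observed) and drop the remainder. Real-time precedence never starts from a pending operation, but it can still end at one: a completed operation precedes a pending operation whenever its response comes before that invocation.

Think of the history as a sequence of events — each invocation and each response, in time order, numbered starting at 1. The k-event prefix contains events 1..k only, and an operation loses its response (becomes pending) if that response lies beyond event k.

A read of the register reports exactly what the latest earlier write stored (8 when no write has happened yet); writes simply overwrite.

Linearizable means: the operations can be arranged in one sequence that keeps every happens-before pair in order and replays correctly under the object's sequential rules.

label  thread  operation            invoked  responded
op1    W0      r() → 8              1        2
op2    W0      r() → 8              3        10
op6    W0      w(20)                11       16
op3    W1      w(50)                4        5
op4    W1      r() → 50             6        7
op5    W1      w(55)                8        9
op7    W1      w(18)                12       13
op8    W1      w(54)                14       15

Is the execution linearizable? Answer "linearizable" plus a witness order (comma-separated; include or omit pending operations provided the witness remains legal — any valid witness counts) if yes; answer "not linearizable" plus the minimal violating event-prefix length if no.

1. op1 r() → 8, leaving value 8
2. op2 r() → 8, leaving value 8
3. op3 w(50), leaving value 50
4. op4 r() → 50, leaving value 50
5. op5 w(55), leaving value 55
6. op6 w(20), leaving value 20
7. op7 w(18), leaving value 18
8. op8 w(54), leaving value 54

linearizable — witness: op1, op2, op3, op4, op5, op6, op7, op8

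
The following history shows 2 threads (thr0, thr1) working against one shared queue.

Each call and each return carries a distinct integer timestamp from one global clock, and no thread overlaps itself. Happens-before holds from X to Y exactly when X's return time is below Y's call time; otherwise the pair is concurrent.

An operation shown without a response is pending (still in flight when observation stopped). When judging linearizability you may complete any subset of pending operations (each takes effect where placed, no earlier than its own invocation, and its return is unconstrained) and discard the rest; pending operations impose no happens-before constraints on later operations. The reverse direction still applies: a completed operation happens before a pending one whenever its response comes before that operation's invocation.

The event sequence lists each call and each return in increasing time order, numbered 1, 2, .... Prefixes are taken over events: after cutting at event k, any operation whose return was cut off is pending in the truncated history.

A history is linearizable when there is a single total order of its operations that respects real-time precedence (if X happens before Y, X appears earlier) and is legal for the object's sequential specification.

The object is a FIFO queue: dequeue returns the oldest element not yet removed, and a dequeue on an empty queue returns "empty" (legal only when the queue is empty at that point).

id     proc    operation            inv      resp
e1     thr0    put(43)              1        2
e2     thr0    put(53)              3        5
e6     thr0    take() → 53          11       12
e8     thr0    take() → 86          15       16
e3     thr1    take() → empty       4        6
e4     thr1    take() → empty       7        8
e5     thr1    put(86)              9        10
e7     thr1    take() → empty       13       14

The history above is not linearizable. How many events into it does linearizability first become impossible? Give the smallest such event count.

one valid order for events 1..5 is e1, e2:
1. e1 put(43), leaving queue <43>
2. e2 put(53), leaving queue <43,53>
adding event 6 (e3 responds at 6) leaves no legal real-time order
for example e1, e2, e3 fails at step 3: e3 take() → empty is not legal there
for example e1, e3, e2 fails at step 2: e3 take() → empty is not legal there

6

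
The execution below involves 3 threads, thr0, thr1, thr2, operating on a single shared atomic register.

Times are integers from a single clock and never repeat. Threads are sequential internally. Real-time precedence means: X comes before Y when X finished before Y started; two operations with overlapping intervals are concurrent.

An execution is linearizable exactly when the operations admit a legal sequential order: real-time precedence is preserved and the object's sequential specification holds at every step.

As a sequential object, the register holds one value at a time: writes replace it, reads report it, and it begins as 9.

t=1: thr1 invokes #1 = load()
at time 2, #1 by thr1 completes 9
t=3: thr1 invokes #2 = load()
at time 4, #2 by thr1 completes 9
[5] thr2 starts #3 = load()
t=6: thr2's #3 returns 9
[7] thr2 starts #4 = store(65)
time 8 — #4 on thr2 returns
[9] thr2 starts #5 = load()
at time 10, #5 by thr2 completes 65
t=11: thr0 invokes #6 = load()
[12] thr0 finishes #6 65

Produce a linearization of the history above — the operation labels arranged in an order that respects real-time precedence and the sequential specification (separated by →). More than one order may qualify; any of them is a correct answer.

1. #1 load() → 9, leaving value 9
2. #2 load() → 9, leaving value 9
3. #3 load() → 9, leaving value 9
4. #4 store(65), leaving value 65
5. #5 load() → 65, leaving value 65
6. #6 load() → 65, leaving value 65

#1 → #2 → #3 → #4 → #5 → #6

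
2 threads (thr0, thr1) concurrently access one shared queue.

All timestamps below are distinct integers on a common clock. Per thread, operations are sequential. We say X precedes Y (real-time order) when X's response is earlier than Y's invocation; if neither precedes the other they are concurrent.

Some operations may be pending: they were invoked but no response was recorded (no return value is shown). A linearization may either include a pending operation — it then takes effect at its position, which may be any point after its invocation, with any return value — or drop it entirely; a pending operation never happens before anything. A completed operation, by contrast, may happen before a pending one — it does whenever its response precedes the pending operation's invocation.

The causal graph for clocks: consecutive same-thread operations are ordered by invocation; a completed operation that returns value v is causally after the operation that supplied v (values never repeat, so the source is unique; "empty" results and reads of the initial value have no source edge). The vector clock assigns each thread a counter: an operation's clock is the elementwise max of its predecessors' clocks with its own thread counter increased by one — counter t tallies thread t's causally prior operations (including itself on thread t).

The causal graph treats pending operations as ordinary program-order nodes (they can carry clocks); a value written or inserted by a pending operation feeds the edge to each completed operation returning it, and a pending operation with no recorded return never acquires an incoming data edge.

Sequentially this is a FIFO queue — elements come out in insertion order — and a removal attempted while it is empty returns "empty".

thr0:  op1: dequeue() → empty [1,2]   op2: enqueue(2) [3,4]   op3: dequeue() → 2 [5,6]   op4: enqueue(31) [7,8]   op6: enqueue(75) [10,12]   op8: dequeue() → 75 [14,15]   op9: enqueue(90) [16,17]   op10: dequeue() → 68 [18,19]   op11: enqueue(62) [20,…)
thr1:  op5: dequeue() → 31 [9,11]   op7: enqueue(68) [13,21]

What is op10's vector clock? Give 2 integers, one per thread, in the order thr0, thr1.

(8, 2)

op1 (invocation 1): nothing precedes it; thr0's component alone gives (1, 0)
op2, invoked 3, takes VC(op1)=(1, 0) under max, adds 1 for thr0 → (2, 0)
op3, invoked 5, takes VC(op2)=(2, 0) under max, adds 1 for thr0 → (3, 0)
op4, invoked 7, takes VC(op3)=(3, 0) under max, adds 1 for thr0 → (4, 0)
op5, invoked 9, takes VC(op4)=(4, 0) under max, adds 1 for thr1 → (4, 1)
op6, invoked 10, takes VC(op4)=(4, 0) under max, adds 1 for thr0 → (5, 0)
op7, invoked 13, takes VC(op5)=(4, 1) under max, adds 1 for thr1 → (4, 2)
op8, invoked 14, takes VC(op6)=(5, 0) under max, adds 1 for thr0 → (6, 0)
op9, invoked 16, takes VC(op8)=(6, 0) under max, adds 1 for thr0 → (7, 0)
op10, invoked 18, takes VC(op7)=(4, 2), VC(op9)=(7, 0) under max, adds 1 for thr0 → (8, 2)
op11, invoked 20, takes VC(op10)=(8, 2) under max, adds 1 for thr0 → (9, 2)
target: VC(op10) = (8, 2)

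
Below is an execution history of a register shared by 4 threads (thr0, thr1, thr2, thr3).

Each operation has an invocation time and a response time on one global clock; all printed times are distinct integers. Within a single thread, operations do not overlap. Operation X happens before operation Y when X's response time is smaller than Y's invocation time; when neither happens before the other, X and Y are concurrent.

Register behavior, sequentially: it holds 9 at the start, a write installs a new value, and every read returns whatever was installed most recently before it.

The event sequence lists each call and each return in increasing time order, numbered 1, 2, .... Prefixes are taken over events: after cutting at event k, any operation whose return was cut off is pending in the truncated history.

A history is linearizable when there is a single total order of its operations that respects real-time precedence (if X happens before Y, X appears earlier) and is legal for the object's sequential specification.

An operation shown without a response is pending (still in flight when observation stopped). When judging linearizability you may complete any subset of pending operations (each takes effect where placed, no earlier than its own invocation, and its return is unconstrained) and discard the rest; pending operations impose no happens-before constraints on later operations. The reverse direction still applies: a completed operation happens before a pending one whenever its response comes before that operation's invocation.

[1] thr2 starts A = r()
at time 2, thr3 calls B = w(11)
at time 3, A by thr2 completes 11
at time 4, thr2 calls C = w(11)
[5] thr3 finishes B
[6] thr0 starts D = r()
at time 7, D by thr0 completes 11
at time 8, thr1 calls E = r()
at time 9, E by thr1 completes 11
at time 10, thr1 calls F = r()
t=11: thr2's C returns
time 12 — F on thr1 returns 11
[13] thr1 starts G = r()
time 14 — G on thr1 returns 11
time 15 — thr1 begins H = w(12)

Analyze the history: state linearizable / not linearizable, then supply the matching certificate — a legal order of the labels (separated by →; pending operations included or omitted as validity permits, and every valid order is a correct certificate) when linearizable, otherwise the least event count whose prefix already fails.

linearizable — witness: B → A → C → D → E → F → G

step 1: B w(11) — value 11
step 2: A r() → 11 — value 11
step 3: C w(11) — value 11
step 4: D r() → 11 — value 11
step 5: E r() → 11 — value 11
step 6: F r() → 11 — value 11
step 7: G r() → 11 — value 11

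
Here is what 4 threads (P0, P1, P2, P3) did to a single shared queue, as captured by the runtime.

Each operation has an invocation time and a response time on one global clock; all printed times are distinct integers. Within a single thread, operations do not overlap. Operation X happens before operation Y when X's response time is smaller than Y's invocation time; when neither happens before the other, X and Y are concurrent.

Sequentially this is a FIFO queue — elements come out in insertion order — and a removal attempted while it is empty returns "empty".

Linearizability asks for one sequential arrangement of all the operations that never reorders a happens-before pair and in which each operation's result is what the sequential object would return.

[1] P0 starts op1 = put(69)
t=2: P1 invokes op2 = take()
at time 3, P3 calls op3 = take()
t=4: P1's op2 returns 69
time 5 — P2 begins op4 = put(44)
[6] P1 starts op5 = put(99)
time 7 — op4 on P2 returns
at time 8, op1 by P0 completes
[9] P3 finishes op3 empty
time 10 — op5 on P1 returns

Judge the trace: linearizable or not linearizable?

linearizable

witness order: op1, op2, op3, op4, op5
after step 1 (op1 put(69)): queue <69>
after step 2 (op2 take() → 69): queue <>
after step 3 (op3 take() → empty): queue <>
after step 4 (op4 put(44)): queue <44>
after step 5 (op5 put(99)): queue <44,99>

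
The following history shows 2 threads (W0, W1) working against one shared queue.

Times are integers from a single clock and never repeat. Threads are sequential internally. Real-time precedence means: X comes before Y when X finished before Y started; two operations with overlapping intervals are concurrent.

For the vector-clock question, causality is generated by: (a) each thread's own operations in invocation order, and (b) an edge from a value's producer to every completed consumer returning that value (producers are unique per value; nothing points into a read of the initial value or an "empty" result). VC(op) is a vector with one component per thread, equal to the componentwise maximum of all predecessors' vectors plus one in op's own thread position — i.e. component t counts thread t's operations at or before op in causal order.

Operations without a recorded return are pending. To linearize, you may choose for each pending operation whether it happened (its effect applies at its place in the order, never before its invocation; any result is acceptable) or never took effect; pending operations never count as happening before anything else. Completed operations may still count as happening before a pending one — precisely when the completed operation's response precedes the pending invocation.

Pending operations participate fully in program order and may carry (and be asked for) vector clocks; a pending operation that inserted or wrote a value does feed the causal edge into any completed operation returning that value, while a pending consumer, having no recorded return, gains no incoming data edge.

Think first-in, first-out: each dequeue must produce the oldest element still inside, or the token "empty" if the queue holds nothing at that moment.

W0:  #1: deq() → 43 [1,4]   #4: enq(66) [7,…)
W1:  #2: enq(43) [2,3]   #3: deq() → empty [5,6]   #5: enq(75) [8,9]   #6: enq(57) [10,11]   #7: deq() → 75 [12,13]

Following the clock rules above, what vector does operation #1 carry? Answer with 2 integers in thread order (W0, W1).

(1, 1)

#2 (invocation 2): nothing precedes it; W1's component alone gives (0, 1)
#3, invoked 5, takes VC(#2)=(0, 1) under max, adds 1 for W1 → (0, 2)
#1, invoked 1, takes VC(#2)=(0, 1) under max, adds 1 for W0 → (1, 1)
#5, invoked 8, takes VC(#3)=(0, 2) under max, adds 1 for W1 → (0, 3)
#4, invoked 7, takes VC(#1)=(1, 1) under max, adds 1 for W0 → (2, 1)
#6, invoked 10, takes VC(#5)=(0, 3) under max, adds 1 for W1 → (0, 4)
#7, invoked 12, takes VC(#5)=(0, 3), VC(#6)=(0, 4) under max, adds 1 for W1 → (0, 5)
target: VC(#1) = (1, 1)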